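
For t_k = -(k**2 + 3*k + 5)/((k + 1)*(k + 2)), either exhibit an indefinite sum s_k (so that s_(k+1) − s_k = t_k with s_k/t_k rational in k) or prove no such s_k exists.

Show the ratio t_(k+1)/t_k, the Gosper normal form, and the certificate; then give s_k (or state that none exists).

The ratio is (k + 1)*(3*k + (k + 1)**2 + 8)/((k + 3)*(k**2 + 3*k + 5)).
Take A(k)=k + 1, B(k)=k + 3, C(k)=k**2 + 3*k + 5.
Solve (k + 1)·f(k+1) − (k + 2)·f(k) = k**2 + 3*k + 5.
deg f ≤ 2 (via 1,1,2).
A polynomial solution: f(k) = k*(k + 4).
Get s_k = R·t_k = k*(-k - 4)/(k + 1) with R(k) = B(k−1)f(k)/C(k) = k*(k + 2)*(k + 4)/(k**2 + 3*k + 5).
Δs = (-k**2 - 3*k - 5)/(k**2 + 3*k + 2), as required.

s_k = k*(-k - 4)/(k + 1)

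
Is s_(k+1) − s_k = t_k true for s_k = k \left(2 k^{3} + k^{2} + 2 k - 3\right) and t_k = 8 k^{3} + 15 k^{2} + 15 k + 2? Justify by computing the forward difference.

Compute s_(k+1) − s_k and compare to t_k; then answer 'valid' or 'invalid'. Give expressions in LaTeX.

s_(k+1) = (k + 1)*(2*k + 2*(k + 1)**3 + (k + 1)**2 - 1)
s_(k+1) − s_k = 8*k**3 + 15*k**2 + 15*k + 2
(s_(k+1) − s_k) − t_k = 0

valid; difference matches t_k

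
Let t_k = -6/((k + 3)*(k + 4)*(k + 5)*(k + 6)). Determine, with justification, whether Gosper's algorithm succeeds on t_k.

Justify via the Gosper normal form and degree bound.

Yes. s_k = k*(-k**2 - 12*k - 47)/(30*(k + 3)*(k + 4)*(k + 5)).

Ratio r(k) = (k + 3)/(k + 7).
Gosper form: A/B · C(k+1)/C(k) with A=k + 3, B=k + 7, C=1.
Need (k + 3)·f(k+1) − (k + 6)·f(k) = 1.
From deg A=1, deg B=1, deg C=0: d=3.
A polynomial solution: f(k) = k*(k**2 + 12*k + 47)/180.
Then R = B(k−1)f/C = k*(k + 6)*(k**2 + 12*k + 47)/180, so s_k = R(k)·t_k = k*(-k**2 - 12*k - 47)/(30*(k + 3)*(k + 4)*(k + 5)).
s_(k+1) − s_k = -6/(k**4 + 18*k**3 + 119*k**2 + 342*k + 360) = t_k.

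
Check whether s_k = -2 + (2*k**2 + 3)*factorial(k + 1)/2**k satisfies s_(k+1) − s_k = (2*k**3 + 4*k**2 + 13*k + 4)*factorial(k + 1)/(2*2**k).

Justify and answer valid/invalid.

s_(k+1) = 2**(-k - 1)*(2*(k + 1)**2 + 3)*factorial(k + 2) - 2
s_(k+1) − s_k = (2*k**3 + 4*k**2 + 13*k + 4)*factorial(k + 1)/(2*2**k)
(s_(k+1) − s_k) − t_k = 0

Valid: the claim telescopes to t_k.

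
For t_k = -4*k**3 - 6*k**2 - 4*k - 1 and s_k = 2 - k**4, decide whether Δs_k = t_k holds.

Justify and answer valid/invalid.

s_(k+1) = 2 - (k + 1)**4
s_(k+1) − s_k = k**4 - (k + 1)**4
(s_(k+1) − s_k) − t_k = 0

valid (s_(k+1) − s_k reduces to t_k)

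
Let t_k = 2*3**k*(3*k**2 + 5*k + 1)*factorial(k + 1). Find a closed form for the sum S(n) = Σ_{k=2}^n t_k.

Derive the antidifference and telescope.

S(n) = 6*3**n*n*factorial(n + 2) - 108

t_(k+1)/t_k = 3*(3*k**3 + 17*k**2 + 31*k + 18)/(3*k**2 + 5*k + 1).
So A=3*k + 6 and B=1, with C=k**2 + 5*k/3 + 1/3.
Key eq: (3*k + 6)·f(k+1) = (1)·f(k) + (k**2 + 5*k/3 + 1/3).
Degrees (1,0,2) ⇒ d ≤ 1.
Match coefficients ⇒ f(k) = (k - 1)/3.
Get s_k = R·t_k = 2*3**k*(k - 1)*factorial(k + 1) with R(k) = B(k−1)f(k)/C(k) = (k - 1)/(3*k**2 + 5*k + 1).
Δs = 2*3**k*(3*k**2 + 5*k + 1)*factorial(k + 1), as required.
s_(n+1) = 6*3**n*n*factorial(n + 2) and s_(2) = 108, so S(n) = 6*3**n*n*factorial(n + 2) - 108.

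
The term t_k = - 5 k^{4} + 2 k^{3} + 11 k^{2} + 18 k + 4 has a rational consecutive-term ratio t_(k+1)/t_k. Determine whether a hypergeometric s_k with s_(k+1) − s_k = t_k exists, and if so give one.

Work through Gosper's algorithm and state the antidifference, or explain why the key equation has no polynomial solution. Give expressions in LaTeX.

s_k = k \left(- k^{4} + 3 k^{3} + k^{2} + 4 k - 3\right)

Step 1: r(k) = (5*k**4 + 18*k**3 + 13*k**2 - 26*k - 30)/(5*k**4 - 2*k**3 - 11*k**2 - 18*k - 4).
A = 1, B = 1, C = k**4 - 2*k**3/5 - 11*k**2/5 - 18*k/5 - 4/5.
f must satisfy (1)·f(k+1) − (1)·f(k) = k**4 - 2*k**3/5 - 11*k**2/5 - 18*k/5 - 4/5.
deg f ≤ 5 (via 0,0,4).
Solving with deg f ≤ 5: f(k) = k*(k**4 - 3*k**3 - k**2 - 4*k + 3)/5.
R(k) = B(k−1)·f(k)/C(k) = k*(k**4 - 3*k**3 - k**2 - 4*k + 3)/(5*k**4 - 2*k**3 - 11*k**2 - 18*k - 4); s_k = R·t_k = k*(-k**4 + 3*k**3 + k**2 + 4*k - 3).
s_(k+1) − s_k = -5*k**4 + 2*k**3 + 11*k**2 + 18*k + 4 = t_k.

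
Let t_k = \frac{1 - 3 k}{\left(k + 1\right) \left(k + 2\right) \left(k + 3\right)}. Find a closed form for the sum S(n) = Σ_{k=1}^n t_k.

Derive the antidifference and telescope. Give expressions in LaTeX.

The ratio is (k + 1)*(3*k + 2)/((k + 4)*(3*k - 1)).
Normal form (A,B,C) = (k + 1, k + 4, k - 1/3).
f must satisfy (k + 1)·f(k+1) − (k + 3)·f(k) = k - 1/3.
deg f ≤ 2 (via 1,1,1).
Match coefficients ⇒ f(k) = k*(k - 3)/6.
R(k) = B(k−1)·f(k)/C(k) = k*(k - 3)*(k + 3)/(2*(3*k - 1)); s_k = R·t_k = k*(3 - k)/(2*(k + 1)*(k + 2)).
Δs = (1 - 3*k)/(k**3 + 6*k**2 + 11*k + 6), as required.
Telescope: S(n) = s_(n+1) − s_(1) = (-n**2 + n + 2)/(2*(n**2 + 5*n + 6)) − (1/6) = n*(-2*n - 1)/(3*(n**2 + 5*n + 6)).

S(n) = \frac{n \left(- 2 n - 1\right)}{3 \left(n^{2} + 5 n + 6\right)}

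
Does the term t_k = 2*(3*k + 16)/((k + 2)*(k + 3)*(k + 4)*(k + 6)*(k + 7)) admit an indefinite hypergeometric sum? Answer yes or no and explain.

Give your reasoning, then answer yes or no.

Ratio r(k) = (k + 2)*(k + 6)*(3*k + 19)/((k + 5)*(k + 8)*(3*k + 16)).
Gosper form: A/B · C(k+1)/C(k) with A=k + 2, B=k + 8, C=k**2 + 31*k/3 + 80/3.
Set up (k + 2)·f(k+1) − (k + 7)·f(k) − (k**2 + 31*k/3 + 80/3) = 0.
Degrees (1,1,2) ⇒ d ≤ 5.
Solve for f: f(k) = k*(k + 4)*(k + 5)*(k**2 + 11*k + 36)/108 (degree 5 ≤ 5).
R(k) = B(k−1)·f(k)/C(k) = k*(k + 4)*(k + 7)*(k**2 + 11*k + 36)/(36*(3*k + 16)); s_k = R·t_k = k*(k**2 + 11*k + 36)/(18*(k**3 + 11*k**2 + 36*k + 36)).
Check: Δs_k = 2*(3*k + 16)/(k**5 + 22*k**4 + 185*k**3 + 740*k**2 + 1404*k + 1008). ✓

Yes. s_k = k*(k**2 + 11*k + 36)/(18*(k**3 + 11*k**2 + 36*k + 36)).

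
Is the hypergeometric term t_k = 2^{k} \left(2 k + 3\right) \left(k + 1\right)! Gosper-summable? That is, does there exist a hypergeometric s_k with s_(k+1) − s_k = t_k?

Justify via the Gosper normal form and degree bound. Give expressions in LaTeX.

Yes. s_k = 2^{k} \left(k + 1\right)!.

Compute t_(k+1)/t_k: get 2*(k + 2)*(2*k + 5)/(2*k + 3).
A = 2*k + 4, B = 1, C = k + 3/2.
Set up (2*k + 4)·f(k+1) − (1)·f(k) − (k + 3/2) = 0.
Bound: deg f ≤ 0.
Solving with deg f ≤ 0: f(k) = 1/2.
Then R = B(k−1)f/C = 1/(2*k + 3), so s_k = R(k)·t_k = 2**k*factorial(k + 1).
s_(k+1) − s_k = 2**k*(2*k + 3)*factorial(k + 1) = t_k.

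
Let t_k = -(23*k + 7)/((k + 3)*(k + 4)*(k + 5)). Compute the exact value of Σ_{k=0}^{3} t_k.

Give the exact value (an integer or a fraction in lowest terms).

Step 1: r(k) = (k + 3)*(23*k + 30)/((k + 6)*(23*k + 7)).
So A=k + 3 and B=k + 6, with C=k + 7/23.
Need (k + 3)·f(k+1) − (k + 5)·f(k) = k + 7/23.
Degrees (1,1,1) ⇒ d ≤ 2.
Coefficient equations give f(k) = k*(19*k - 5)/138.
Certificate R = B(k−1)f/C = k*(k + 5)*(19*k - 5)/(6*(23*k + 7)) gives s_k = k*(5 - 19*k)/(6*(k + 3)*(k + 4)).
s_(k+1) − s_k = (-23*k - 7)/(k**3 + 12*k**2 + 47*k + 60) = t_k.
Telescoping: Σ = s_(4) − s_(0) = -71/84 − (0) = -71/84.

Σ = -71/84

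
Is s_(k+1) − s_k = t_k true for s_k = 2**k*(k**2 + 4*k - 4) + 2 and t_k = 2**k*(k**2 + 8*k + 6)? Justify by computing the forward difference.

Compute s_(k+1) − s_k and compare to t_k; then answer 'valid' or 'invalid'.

s_(k+1) = 2*2**k*(4*k + (k + 1)**2) + 2
s_(k+1) − s_k = 2**k*(k**2 + 8*k + 6)
(s_(k+1) − s_k) − t_k = 0

valid; difference matches t_k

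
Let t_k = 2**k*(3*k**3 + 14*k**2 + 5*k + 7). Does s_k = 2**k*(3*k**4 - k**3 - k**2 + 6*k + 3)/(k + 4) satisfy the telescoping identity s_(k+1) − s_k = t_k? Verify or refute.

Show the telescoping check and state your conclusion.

Invalid: residual 2**k*(-9*k**4 - 69*k**3 - 195*k**2 - 72*k - 75)/(k**2 + 9*k + 20) ≠ 0.

s_(k+1) = 2**(k + 1)*(3*k**4 + 11*k**3 + 14*k**2 + 13*k + 10)/(k + 5)
s_(k+1) − s_k = 2**k*(3*k**5 + 32*k**4 + 122*k**3 + 137*k**2 + 91*k + 65)/(k**2 + 9*k + 20)
(s_(k+1) − s_k) − t_k = 2**k*(-9*k**4 - 69*k**3 - 195*k**2 - 72*k - 75)/(k**2 + 9*k + 20)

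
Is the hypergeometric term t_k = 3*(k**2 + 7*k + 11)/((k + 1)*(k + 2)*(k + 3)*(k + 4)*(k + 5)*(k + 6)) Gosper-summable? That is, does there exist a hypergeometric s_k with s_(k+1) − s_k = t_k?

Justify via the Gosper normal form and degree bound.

Yes. s_k = k*(k**2 + 9*k + 23)/(15*(k**3 + 9*k**2 + 23*k + 15)).

The ratio is (k + 1)*(7*k + (k + 1)**2 + 18)/((k + 7)*(k**2 + 7*k + 11)).
So A=k + 1 and B=k + 7, with C=k**2 + 7*k + 11.
Key eq: (k + 1)·f(k+1) = (k + 6)·f(k) + (k**2 + 7*k + 11).
d = 5 from the (1,1,2) case.
Solving with deg f ≤ 5: f(k) = k*(k + 2)*(k + 4)*(k**2 + 9*k + 23)/45.
So s_k = (B(k−1)f/C)·t_k = (k*(k + 2)*(k + 4)*(k + 6)*(k**2 + 9*k + 23)/(45*(k**2 + 7*k + 11)))·t_k = k*(k**2 + 9*k + 23)/(15*(k**3 + 9*k**2 + 23*k + 15)).
s_(k+1) − s_k = 3*(k**2 + 7*k + 11)/(k**6 + 21*k**5 + 175*k**4 + 735*k**3 + 1624*k**2 + 1764*k + 720) = t_k.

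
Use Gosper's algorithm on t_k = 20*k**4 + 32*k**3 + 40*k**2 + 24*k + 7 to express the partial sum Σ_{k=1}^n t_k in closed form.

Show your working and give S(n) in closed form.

S(n) = n*(4*n**4 + 18*n**3 + 36*n**2 + 40*n + 25)

Step 1: r(k) = (20*k**4 + 112*k**3 + 256*k**2 + 280*k + 123)/(20*k**4 + 32*k**3 + 40*k**2 + 24*k + 7).
Normal form (A,B,C) = (1, 1, k**4 + 8*k**3/5 + 2*k**2 + 6*k/5 + 7/20).
f must satisfy (1)·f(k+1) − (1)·f(k) = k**4 + 8*k**3/5 + 2*k**2 + 6*k/5 + 7/20.
Degrees (0,0,4) ⇒ d ≤ 5.
A polynomial solution: f(k) = k*(4*k**4 - 2*k**3 + 4*k**2 + 1)/20.
So s_k = (B(k−1)f/C)·t_k = (k*(4*k**4 - 2*k**3 + 4*k**2 + 1)/(20*k**4 + 32*k**3 + 40*k**2 + 24*k + 7))·t_k = 4*k**5 - 2*k**4 + 4*k**3 + k.
Δs = 20*k**4 + 32*k**3 + 40*k**2 + 24*k + 7, as required.
Σ_(k=1)^n t_k = s_(n+1) − s_(1) = (4*n**5 + 18*n**4 + 36*n**3 + 40*n**2 + 25*n + 7) − (7), i.e. n*(4*n**4 + 18*n**3 + 36*n**2 + 40*n + 25).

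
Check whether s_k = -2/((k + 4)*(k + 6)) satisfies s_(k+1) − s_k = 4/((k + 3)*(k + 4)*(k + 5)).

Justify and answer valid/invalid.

s_(k+1) = -2/((k + 5)*(k + 7))
s_(k+1) − s_k = 2*(2*k + 11)/(k**4 + 22*k**3 + 179*k**2 + 638*k + 840)
(s_(k+1) − s_k) − t_k = 6*(-3*k - 17)/(k**5 + 25*k**4 + 245*k**3 + 1175*k**2 + 2754*k + 2520)

Invalid: residual 6*(-3*k - 17)/(k**5 + 25*k**4 + 245*k**3 + 1175*k**2 + 2754*k + 2520) ≠ 0.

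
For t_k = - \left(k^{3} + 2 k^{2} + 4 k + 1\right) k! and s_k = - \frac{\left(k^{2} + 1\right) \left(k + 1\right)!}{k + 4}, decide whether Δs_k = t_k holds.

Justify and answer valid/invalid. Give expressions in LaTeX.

Invalid: residual \frac{3 \left(k^{4} + 6 k^{3} + 11 k^{2} + 17 k + 3\right) k!}{\left(k + 4\right) \left(k + 5\right)} ≠ 0.

s_(k+1) = -(k**2 + 2*k + 2)*factorial(k + 2)/(k + 5)
s_(k+1) − s_k = -(k**4 + 7*k**3 + 17*k**2 + 27*k + 11)*factorial(k + 1)/((k + 4)*(k + 5))
(s_(k+1) − s_k) − t_k = 3*(k**4 + 6*k**3 + 11*k**2 + 17*k + 3)*factorial(k)/((k + 4)*(k + 5))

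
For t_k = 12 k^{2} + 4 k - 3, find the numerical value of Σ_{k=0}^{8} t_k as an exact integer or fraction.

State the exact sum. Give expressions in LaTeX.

Σ = 2565

The ratio is (12*k**2 + 28*k + 13)/(12*k**2 + 4*k - 3).
Take A(k)=1, B(k)=1, C(k)=k**2 + k/3 - 1/4.
Key eq: (1)·f(k+1) = (1)·f(k) + (k**2 + k/3 - 1/4).
Degrees (0,0,2) ⇒ d ≤ 3.
Coefficient equations give f(k) = k*(2*k - 3)*(2*k + 1)/12.
Certificate R = B(k−1)f/C = k*(2*k - 3)*(2*k + 1)/(12*k**2 + 4*k - 3) gives s_k = k*(4*k**2 - 4*k - 3).
s_(k+1) − s_k = 12*k**2 + 4*k - 3 = t_k.
Evaluate s at k=9 and k=0: 2565 and 0; difference 2565.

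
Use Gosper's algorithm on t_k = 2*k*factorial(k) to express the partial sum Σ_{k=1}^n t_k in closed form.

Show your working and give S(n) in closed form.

S(n) = 2*factorial(n + 1) - 2

r(k) = (k + 1)**2/k after simplifying.
Normal form (A,B,C) = (k + 1, 1, k).
Key eq: (k + 1)·f(k+1) = (1)·f(k) + (k).
Bound: deg f ≤ 0.
Match coefficients ⇒ f(k) = 1.
Get s_k = R·t_k = 2*factorial(k) with R(k) = B(k−1)f(k)/C(k) = 1/k.
s_(k+1) − s_k = 2*k*factorial(k) = t_k.
Evaluate: s_(n+1) = 2*factorial(n + 1); subtract s_(1) = 2 ⇒ S(n) = 2*factorial(n + 1) - 2.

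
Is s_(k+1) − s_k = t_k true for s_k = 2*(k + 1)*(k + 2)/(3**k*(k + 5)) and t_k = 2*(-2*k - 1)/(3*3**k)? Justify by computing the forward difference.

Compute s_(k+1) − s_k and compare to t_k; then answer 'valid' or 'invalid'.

s_(k+1) = 2*(k + 2)*(k + 3)/(3*3**k*(k + 6))
s_(k+1) − s_k = 2*(-2*k**3 - 17*k**2 - 29*k - 6)/(3*3**k*(k**2 + 11*k + 30))
(s_(k+1) − s_k) − t_k = 4*(k**2 + 7*k + 4)/(3**k*(k**2 + 11*k + 30))

Invalid: residual 4*(k**2 + 7*k + 4)/(3**k*(k**2 + 11*k + 30)) ≠ 0.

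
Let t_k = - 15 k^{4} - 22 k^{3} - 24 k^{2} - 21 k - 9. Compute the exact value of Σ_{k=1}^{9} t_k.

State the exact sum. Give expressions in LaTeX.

Step 1: r(k) = (15*k**4 + 82*k**3 + 180*k**2 + 195*k + 91)/(15*k**4 + 22*k**3 + 24*k**2 + 21*k + 9).
A = 1, B = 1, C = k**4 + 22*k**3/15 + 8*k**2/5 + 7*k/5 + 3/5.
Solve (1)·f(k+1) − (1)·f(k) = k**4 + 22*k**3/15 + 8*k**2/5 + 7*k/5 + 3/5.
deg f ≤ 5 (via 0,0,4).
Solving with deg f ≤ 5: f(k) = k*(3*k**4 - 2*k**3 + 2*k**2 + 4*k + 2)/15.
Get s_k = R·t_k = k*(-3*k**4 + 2*k**3 - 2*k**2 - 4*k - 2) with R(k) = B(k−1)f(k)/C(k) = k*(3*k**4 - 2*k**3 + 2*k**2 + 4*k + 2)/(15*k**4 + 22*k**3 + 24*k**2 + 21*k + 9).
Δs = -15*k**4 - 22*k**3 - 24*k**2 - 21*k - 9, as required.
Evaluate s at k=10 and k=1: -282420 and -9; difference -282411.

Σ = -282411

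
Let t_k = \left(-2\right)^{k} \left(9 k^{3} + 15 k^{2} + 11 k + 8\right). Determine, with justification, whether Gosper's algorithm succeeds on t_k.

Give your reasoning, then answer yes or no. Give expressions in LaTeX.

t_(k+1)/t_k = 2*(-9*k**3 - 42*k**2 - 68*k - 43)/(9*k**3 + 15*k**2 + 11*k + 8).
Factor: A=-2; B=1; C=k**3 + 5*k**2/3 + 11*k/9 + 8/9.
Need (-2)·f(k+1) − (1)·f(k) = k**3 + 5*k**2/3 + 11*k/9 + 8/9.
d = 3 from the (0,0,3) case.
Match coefficients ⇒ f(k) = -(3*k**3 - k**2 - k + 2)/9.
Get s_k = R·t_k = (-2)**k*(-3*k**3 + k**2 + k - 2) with R(k) = B(k−1)f(k)/C(k) = -(3*k**3 - k**2 - k + 2)/(9*k**3 + 15*k**2 + 11*k + 8).
s_(k+1) − s_k = (-2)**k*(9*k**3 + 15*k**2 + 11*k + 8) = t_k.

Yes. s_k = \left(-2\right)^{k} \left(- 3 k^{3} + k^{2} + k - 2\right).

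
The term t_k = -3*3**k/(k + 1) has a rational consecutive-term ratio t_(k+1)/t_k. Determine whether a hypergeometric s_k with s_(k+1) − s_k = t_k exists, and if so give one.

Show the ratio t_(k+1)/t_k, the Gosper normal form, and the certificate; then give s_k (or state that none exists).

not Gosper-summable; s_k does not exist

t_(k+1)/t_k = 3*(k + 1)/(k + 2).
Take A(k)=3*k + 3, B(k)=k + 2, C(k)=1.
Set up (3*k + 3)·f(k+1) − (k + 1)·f(k) − (1) = 0.
From deg A=1, deg B=1, deg C=0: d=-1.
Bound -1 < 0, so the key equation has no polynomial solution.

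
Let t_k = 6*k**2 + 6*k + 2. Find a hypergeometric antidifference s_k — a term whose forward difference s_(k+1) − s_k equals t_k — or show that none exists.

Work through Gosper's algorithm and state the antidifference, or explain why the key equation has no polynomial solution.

r(k) = (3*k**2 + 9*k + 7)/(3*k**2 + 3*k + 1) after simplifying.
Factor: A=1; B=1; C=k**2 + k + 1/3.
Solve (1)·f(k+1) − (1)·f(k) = k**2 + k + 1/3.
d = 3 from the (0,0,2) case.
Solving with deg f ≤ 3: f(k) = k**3/3.
Get s_k = R·t_k = 2*k**3 with R(k) = B(k−1)f(k)/C(k) = k**3/(3*k**2 + 3*k + 1).
s_(k+1) − s_k = -2*k**3 + 2*(k + 1)**3 = t_k.

s_k = 2*k**3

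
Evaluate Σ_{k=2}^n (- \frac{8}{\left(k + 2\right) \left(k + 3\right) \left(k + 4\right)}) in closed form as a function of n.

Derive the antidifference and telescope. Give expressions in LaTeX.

S(n) = \frac{- n^{2} - 7 n + 8}{5 \left(n^{2} + 7 n + 12\right)}

r(k) = (k + 2)/(k + 5) after simplifying.
Normal form (A,B,C) = (k + 2, k + 5, 1).
Solve (k + 2)·f(k+1) − (k + 4)·f(k) = 1.
d = 2 from the (1,1,0) case.
Match coefficients ⇒ f(k) = k*(k + 5)/12.
Then R = B(k−1)f/C = k*(k + 4)*(k + 5)/12, so s_k = R(k)·t_k = 2*k*(-k - 5)/(3*(k + 2)*(k + 3)).
Check: Δs_k = -8/(k**3 + 9*k**2 + 26*k + 24). ✓
Evaluate: s_(n+1) = 2*(-n**2 - 7*n - 6)/(3*(n**2 + 7*n + 12)); subtract s_(2) = -7/15 ⇒ S(n) = (-n**2 - 7*n + 8)/(5*(n**2 + 7*n + 12)).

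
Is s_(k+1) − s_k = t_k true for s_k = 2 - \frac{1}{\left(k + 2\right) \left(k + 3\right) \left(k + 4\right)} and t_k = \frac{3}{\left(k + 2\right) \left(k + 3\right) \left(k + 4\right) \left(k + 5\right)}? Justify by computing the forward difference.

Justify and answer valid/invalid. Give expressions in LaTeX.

valid; difference matches t_k

s_(k+1) = 2 - 1/((k + 3)*(k + 4)*(k + 5))
s_(k+1) − s_k = 3/((k + 2)*(k + 3)*(k + 4)*(k + 5))
(s_(k+1) − s_k) − t_k = 0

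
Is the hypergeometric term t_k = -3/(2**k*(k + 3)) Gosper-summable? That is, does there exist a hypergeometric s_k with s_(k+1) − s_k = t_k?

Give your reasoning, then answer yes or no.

The ratio is (k + 3)/(2*(k + 4)).
Factor: A=k/2 + 3/2; B=k + 4; C=1.
Need (k/2 + 3/2)·f(k+1) − (k + 3)·f(k) = 1.
deg f ≤ -1 (via 1,1,0).
d = -1 < 0 ⇒ no nonzero polynomial f; not summable.

No. Not Gosper-summable.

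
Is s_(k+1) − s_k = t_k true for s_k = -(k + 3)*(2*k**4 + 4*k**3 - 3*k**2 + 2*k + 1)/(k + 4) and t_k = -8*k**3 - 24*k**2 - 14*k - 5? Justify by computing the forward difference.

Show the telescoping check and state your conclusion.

Invalid: residual (6*k**4 + 52*k**3 + 113*k**2 + 59*k + 19)/(k**2 + 9*k + 20) ≠ 0.

s_(k+1) = (-2*k**5 - 20*k**4 - 69*k**3 - 100*k**2 - 70*k - 24)/(k + 5)
s_(k+1) − s_k = (-8*k**5 - 90*k**4 - 338*k**3 - 498*k**2 - 266*k - 81)/(k**2 + 9*k + 20)
(s_(k+1) − s_k) − t_k = (6*k**4 + 52*k**3 + 113*k**2 + 59*k + 19)/(k**2 + 9*k + 20)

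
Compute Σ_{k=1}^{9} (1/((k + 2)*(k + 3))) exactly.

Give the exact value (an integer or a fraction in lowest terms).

Σ = 1/4

t_(k+1)/t_k = (k + 2)/(k + 4).
Factor: A=k + 2; B=k + 4; C=1.
Set up (k + 2)·f(k+1) − (k + 3)·f(k) − (1) = 0.
Degrees (1,1,0) ⇒ d ≤ 1.
Match coefficients ⇒ f(k) = k/2.
Then R = B(k−1)f/C = k*(k + 3)/2, so s_k = R(k)·t_k = k/(2*(k + 2)).
Δs = 1/(k**2 + 5*k + 6), as required.
Evaluate s at k=10 and k=1: 5/12 and 1/6; difference 1/4.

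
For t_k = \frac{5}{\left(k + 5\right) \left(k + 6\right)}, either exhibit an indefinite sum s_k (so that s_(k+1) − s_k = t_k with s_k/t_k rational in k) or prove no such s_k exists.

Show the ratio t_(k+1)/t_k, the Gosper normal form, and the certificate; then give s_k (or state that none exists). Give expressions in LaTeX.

The ratio is (k + 5)/(k + 7).
Factor: A=k + 5; B=k + 7; C=1.
Need (k + 5)·f(k+1) − (k + 6)·f(k) = 1.
Degrees (1,1,0) ⇒ d ≤ 1.
Coefficient equations give f(k) = k/5.
Certificate R = B(k−1)f/C = k*(k + 6)/5 gives s_k = k/(k + 5).
Δs = 5/(k**2 + 11*k + 30), as required.

s_k = \frac{k}{k + 5}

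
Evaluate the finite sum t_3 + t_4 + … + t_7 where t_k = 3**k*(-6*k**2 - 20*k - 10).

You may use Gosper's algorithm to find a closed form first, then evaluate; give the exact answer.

Σ = -1304856

t_(k+1)/t_k = 3*(3*k**2 + 16*k + 18)/(3*k**2 + 10*k + 5).
Normal form (A,B,C) = (3, 1, k**2 + 10*k/3 + 5/3).
Key eq: (3)·f(k+1) = (1)·f(k) + (k**2 + 10*k/3 + 5/3).
Bound: deg f ≤ 2.
Solving with deg f ≤ 2: f(k) = (3*k**2 + k - 1)/6.
So s_k = (B(k−1)f/C)·t_k = ((3*k**2 + k - 1)/(2*(3*k**2 + 10*k + 5)))·t_k = 3**k*(-3*k**2 - k + 1).
Δs = 3**k*(-6*k**2 - 20*k - 10), as required.
Telescoping: Σ = s_(8) − s_(3) = -1305639 − (-783) = -1304856.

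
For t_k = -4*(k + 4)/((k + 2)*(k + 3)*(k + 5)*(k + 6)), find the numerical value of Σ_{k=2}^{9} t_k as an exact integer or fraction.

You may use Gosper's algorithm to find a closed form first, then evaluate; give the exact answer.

Σ = -19/315

Step 1: r(k) = (k + 2)*(k + 5)**2/((k + 4)**2*(k + 7)).
Take A(k)=k + 2, B(k)=k + 7, C(k)=k**2 + 8*k + 16.
f must satisfy (k + 2)·f(k+1) − (k + 6)·f(k) = k**2 + 8*k + 16.
Bound: deg f ≤ 4.
Coefficient equations give f(k) = k*(k + 3)*(k + 4)*(k + 7)/20.
Certificate R = B(k−1)f/C = k*(k + 3)*(k + 6)*(k + 7)/(20*(k + 4)) gives s_k = k*(-k - 7)/(5*(k**2 + 7*k + 10)).
s_(k+1) − s_k = 4*(-k - 4)/(k**4 + 16*k**3 + 91*k**2 + 216*k + 180) = t_k.
Σ_(k=2)^(9) t_k = s_(10) − s_(2) = -17/90 − (-9/70) = -19/315.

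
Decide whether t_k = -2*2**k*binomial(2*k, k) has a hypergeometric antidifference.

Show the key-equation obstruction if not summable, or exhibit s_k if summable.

No — negative degree bound, so no certificate f.

Ratio r(k) = 4*(2*k + 1)/(k + 1).
Take A(k)=8*k + 4, B(k)=k + 1, C(k)=1.
Need (8*k + 4)·f(k+1) − (k)·f(k) = 1.
deg f ≤ -1 (via 1,1,0).
Negative degree bound (-1): no f exists, t_k not Gosper-summable.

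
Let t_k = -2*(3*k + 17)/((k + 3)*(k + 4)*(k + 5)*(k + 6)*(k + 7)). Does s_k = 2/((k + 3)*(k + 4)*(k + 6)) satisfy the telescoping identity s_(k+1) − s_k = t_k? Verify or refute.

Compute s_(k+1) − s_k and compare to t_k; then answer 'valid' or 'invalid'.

s_(k+1) = 2/((k + 4)*(k + 5)*(k + 7))
s_(k+1) − s_k = 2*(-3*k - 17)/(k**5 + 25*k**4 + 245*k**3 + 1175*k**2 + 2754*k + 2520)
(s_(k+1) − s_k) − t_k = 0

Valid: the claim telescopes to t_k.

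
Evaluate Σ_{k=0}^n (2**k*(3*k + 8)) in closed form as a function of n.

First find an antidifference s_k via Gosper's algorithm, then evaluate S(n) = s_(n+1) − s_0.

r(k) = 2*(3*k + 11)/(3*k + 8) after simplifying.
Take A(k)=2, B(k)=1, C(k)=k + 8/3.
Solve (2)·f(k+1) − (1)·f(k) = k + 8/3.
Bound: deg f ≤ 1.
A polynomial solution: f(k) = (3*k + 2)/3.
Certificate R = B(k−1)f/C = (3*k + 2)/(3*k + 8) gives s_k = 2**k*(3*k + 2).
s_(k+1) − s_k = 2**k*(3*k + 8) = t_k.
Evaluate: s_(n+1) = 2**(n + 1)*(3*n + 5); subtract s_(0) = 2 ⇒ S(n) = 6*2**n*n + 10*2**n - 2.

S(n) = 6*2**n*n + 10*2**n - 2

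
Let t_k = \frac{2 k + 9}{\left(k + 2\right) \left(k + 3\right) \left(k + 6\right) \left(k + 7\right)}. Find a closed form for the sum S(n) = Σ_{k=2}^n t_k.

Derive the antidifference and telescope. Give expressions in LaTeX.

S(n) = \frac{n^{2} + 10 n - 11}{32 \left(n^{2} + 10 n + 21\right)}

r(k) = (k + 2)*(k + 6)*(2*k + 11)/((k + 4)*(k + 8)*(2*k + 9)) after simplifying.
Normal form (A,B,C) = (k + 2, k + 8, k**3 + 27*k**2/2 + 121*k/2 + 90).
f must satisfy (k + 2)·f(k+1) − (k + 7)·f(k) = k**3 + 27*k**2/2 + 121*k/2 + 90.
From deg A=1, deg B=1, deg C=3: d=5.
A polynomial solution: f(k) = k*(k + 3)*(k + 4)*(k + 5)*(k + 8)/24.
Certificate R = B(k−1)f/C = k*(k + 3)*(k + 7)*(k + 8)/(12*(2*k + 9)) gives s_k = k*(k + 8)/(12*(k**2 + 8*k + 12)).
Verify: (2*k + 9)/(k**4 + 18*k**3 + 113*k**2 + 288*k + 252) matches t_k.
Evaluate: s_(n+1) = (n**2 + 10*n + 9)/(12*(n**2 + 10*n + 21)); subtract s_(2) = 5/96 ⇒ S(n) = (n**2 + 10*n - 11)/(32*(n**2 + 10*n + 21)).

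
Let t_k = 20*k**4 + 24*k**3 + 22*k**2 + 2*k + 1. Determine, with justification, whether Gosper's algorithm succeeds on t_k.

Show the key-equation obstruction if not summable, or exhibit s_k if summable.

Yes. s_k = k*(4*k**4 - 4*k**3 + 2*k**2 - 4*k + 3).

Compute t_(k+1)/t_k: get (20*k**4 + 104*k**3 + 214*k**2 + 198*k + 69)/(20*k**4 + 24*k**3 + 22*k**2 + 2*k + 1).
Gosper form: A/B · C(k+1)/C(k) with A=1, B=1, C=k**4 + 6*k**3/5 + 11*k**2/10 + k/10 + 1/20.
Solve (1)·f(k+1) − (1)·f(k) = k**4 + 6*k**3/5 + 11*k**2/10 + k/10 + 1/20.
From deg A=0, deg B=0, deg C=4: d=5.
Solve for f: f(k) = k*(4*k**4 - 4*k**3 + 2*k**2 - 4*k + 3)/20 (degree 5 ≤ 5).
Get s_k = R·t_k = k*(4*k**4 - 4*k**3 + 2*k**2 - 4*k + 3) with R(k) = B(k−1)f(k)/C(k) = k*(4*k**4 - 4*k**3 + 2*k**2 - 4*k + 3)/(20*k**4 + 24*k**3 + 22*k**2 + 2*k + 1).
s_(k+1) − s_k = 20*k**4 + 24*k**3 + 22*k**2 + 2*k + 1 = t_k.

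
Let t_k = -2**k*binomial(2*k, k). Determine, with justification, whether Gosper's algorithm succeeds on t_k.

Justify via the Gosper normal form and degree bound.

No; the degree bound rules out any f.

r(k) = 4*(2*k + 1)/(k + 1) after simplifying.
Gosper form: A/B · C(k+1)/C(k) with A=8*k + 4, B=k + 1, C=1.
f must satisfy (8*k + 4)·f(k+1) − (k)·f(k) = 1.
Degrees (1,1,0) ⇒ d ≤ -1.
Bound -1 < 0, so the key equation has no polynomial solution.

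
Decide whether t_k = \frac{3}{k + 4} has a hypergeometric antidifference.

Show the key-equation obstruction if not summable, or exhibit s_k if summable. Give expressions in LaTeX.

Ratio r(k) = (k + 4)/(k + 5).
Normal form (A,B,C) = (k + 4, k + 5, 1).
f must satisfy (k + 4)·f(k+1) − (k + 4)·f(k) = 1.
Bound: deg f ≤ 0.
f = c0 ⇒ A·f(k+1) − B(k−1)·f(k) − C = -1. The system {-1 = 0} is inconsistent; no antidifference.

No — the linear system for f has no solution.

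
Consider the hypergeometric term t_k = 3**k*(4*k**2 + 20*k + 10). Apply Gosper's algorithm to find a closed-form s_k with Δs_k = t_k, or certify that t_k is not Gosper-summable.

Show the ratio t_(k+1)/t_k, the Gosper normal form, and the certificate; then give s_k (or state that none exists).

s_k = 2*3**k*(k**2 + 2*k - 2)

r(k) = 3*(2*k**2 + 14*k + 17)/(2*k**2 + 10*k + 5) after simplifying.
Factor: A=3; B=1; C=k**2 + 5*k + 5/2.
Set up (3)·f(k+1) − (1)·f(k) − (k**2 + 5*k + 5/2) = 0.
From deg A=0, deg B=0, deg C=2: d=2.
Match coefficients ⇒ f(k) = (k**2 + 2*k - 2)/2.
R(k) = B(k−1)·f(k)/C(k) = (k**2 + 2*k - 2)/(2*k**2 + 10*k + 5); s_k = R·t_k = 2*3**k*(k**2 + 2*k - 2).
Verify: 3**k*(4*k**2 + 20*k + 10) matches t_k.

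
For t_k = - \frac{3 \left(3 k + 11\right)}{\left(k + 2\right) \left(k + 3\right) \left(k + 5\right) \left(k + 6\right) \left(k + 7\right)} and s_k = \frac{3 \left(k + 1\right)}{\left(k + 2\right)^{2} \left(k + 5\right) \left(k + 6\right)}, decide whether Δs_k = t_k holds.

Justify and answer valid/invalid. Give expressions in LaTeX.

s_(k+1) = 3*(k + 2)/((k + 3)**2*(k + 6)*(k + 7))
s_(k+1) − s_k = 3*(-(k + 1)*(k + 3)**2*(k + 7) + (k + 2)**3*(k + 5))/((k + 2)**2*(k + 3)**2*(k + 5)*(k + 6)*(k + 7))
(s_(k+1) − s_k) − t_k = 3*(4*k**2 + 27*k + 43)/(k**7 + 28*k**6 + 324*k**5 + 2006*k**4 + 7175*k**3 + 14838*k**2 + 16452*k + 7560)

Invalid: residual \frac{3 \left(4 k^{2} + 27 k + 43\right)}{k^{7} + 28 k^{6} + 324 k^{5} + 2006 k^{4} + 7175 k^{3} + 14838 k^{2} + 16452 k + 7560} ≠ 0.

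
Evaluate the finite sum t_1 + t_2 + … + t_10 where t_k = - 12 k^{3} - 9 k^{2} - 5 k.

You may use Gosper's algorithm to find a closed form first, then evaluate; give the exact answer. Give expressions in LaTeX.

Σ = -40040

Ratio r(k) = (12*k**3 + 45*k**2 + 59*k + 26)/(k*(12*k**2 + 9*k + 5)).
Factor: A=1; B=1; C=k**3 + 3*k**2/4 + 5*k/12.
Key eq: (1)·f(k+1) = (1)·f(k) + (k**3 + 3*k**2/4 + 5*k/12).
Bound: deg f ≤ 4.
Match coefficients ⇒ f(k) = k*(k - 1)*(3*k**2 + 1)/12.
R(k) = B(k−1)·f(k)/C(k) = (k - 1)*(3*k**2 + 1)/(12*k**2 + 9*k + 5); s_k = R·t_k = k*(-3*k**3 + 3*k**2 - k + 1).
Check: Δs_k = k*(-12*k**2 - 9*k - 5). ✓
Σ_(k=1)^(10) t_k = s_(11) − s_(1) = -40040 − (0) = -40040.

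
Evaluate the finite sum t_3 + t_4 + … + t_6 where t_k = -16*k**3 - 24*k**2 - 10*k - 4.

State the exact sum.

Compute t_(k+1)/t_k: get (8*k**3 + 36*k**2 + 53*k + 27)/(8*k**3 + 12*k**2 + 5*k + 2).
Normal form (A,B,C) = (1, 1, k**3 + 3*k**2/2 + 5*k/8 + 1/4).
Key eq: (1)·f(k+1) = (1)·f(k) + (k**3 + 3*k**2/2 + 5*k/8 + 1/4).
From deg A=0, deg B=0, deg C=3: d=4.
Solve for f: f(k) = k*(4*k**3 - 3*k + 3)/16 (degree 4 ≤ 4).
Get s_k = R·t_k = k*(-4*k**3 + 3*k - 3) with R(k) = B(k−1)f(k)/C(k) = k*(4*k**3 - 3*k + 3)/(2*(8*k**3 + 12*k**2 + 5*k + 2)).
Verify: -16*k**3 - 24*k**2 - 10*k - 4 matches t_k.
Σ_(k=3)^(6) t_k = s_(7) − s_(3) = -9478 − (-306) = -9172.

Σ = -9172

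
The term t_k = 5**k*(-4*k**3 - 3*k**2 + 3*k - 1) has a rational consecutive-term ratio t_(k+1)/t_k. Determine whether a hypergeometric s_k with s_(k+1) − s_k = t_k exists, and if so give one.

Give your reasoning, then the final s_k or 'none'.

The ratio is 5*(4*k**3 + 15*k**2 + 15*k + 5)/(4*k**3 + 3*k**2 - 3*k + 1).
Normal form (A,B,C) = (5, 1, k**3 + 3*k**2/4 - 3*k/4 + 1/4).
Set up (5)·f(k+1) − (1)·f(k) − (k**3 + 3*k**2/4 - 3*k/4 + 1/4) = 0.
Bound: deg f ≤ 3.
Solving with deg f ≤ 3: f(k) = (k - 1)**3/4.
Certificate R = B(k−1)f/C = (k - 1)**3/(4*k**3 + 3*k**2 - 3*k + 1) gives s_k = 5**k*(-k**3 + 3*k**2 - 3*k + 1).
Δs = 5**k*(-4*k**3 - 3*k**2 + 3*k - 1), as required.

s_k = 5**k*(-k**3 + 3*k**2 - 3*k + 1)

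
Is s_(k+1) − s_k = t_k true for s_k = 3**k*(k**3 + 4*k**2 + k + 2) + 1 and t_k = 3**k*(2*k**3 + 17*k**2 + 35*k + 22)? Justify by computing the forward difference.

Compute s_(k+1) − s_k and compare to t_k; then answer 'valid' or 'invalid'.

valid (s_(k+1) − s_k reduces to t_k)

s_(k+1) = 3**(k + 1)*(k + (k + 1)**3 + 4*(k + 1)**2 + 3) + 1
s_(k+1) − s_k = 3**k*(2*k**3 + 17*k**2 + 35*k + 22)
(s_(k+1) − s_k) − t_k = 0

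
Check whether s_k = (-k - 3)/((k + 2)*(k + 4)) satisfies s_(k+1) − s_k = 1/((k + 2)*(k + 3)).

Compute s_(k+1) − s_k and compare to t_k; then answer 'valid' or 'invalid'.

s_(k+1) = (-k - 4)/((k + 3)*(k + 5))
s_(k+1) − s_k = (k**2 + 7*k + 13)/(k**4 + 14*k**3 + 71*k**2 + 154*k + 120)
(s_(k+1) − s_k) − t_k = (-2*k - 7)/(k**4 + 14*k**3 + 71*k**2 + 154*k + 120)

Invalid: residual (-2*k - 7)/(k**4 + 14*k**3 + 71*k**2 + 154*k + 120) ≠ 0.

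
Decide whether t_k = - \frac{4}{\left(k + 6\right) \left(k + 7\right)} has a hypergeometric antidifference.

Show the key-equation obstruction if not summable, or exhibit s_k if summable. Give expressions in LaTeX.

Yes. s_k = - \frac{2 k}{3 k + 18}.

t_(k+1)/t_k = (k + 6)/(k + 8).
Normal form (A,B,C) = (k + 6, k + 8, 1).
Solve (k + 6)·f(k+1) − (k + 7)·f(k) = 1.
d = 1 from the (1,1,0) case.
Match coefficients ⇒ f(k) = k/6.
R(k) = B(k−1)·f(k)/C(k) = k*(k + 7)/6; s_k = R·t_k = -2*k/(3*k + 18).
Check: Δs_k = -4/(k**2 + 13*k + 42). ✓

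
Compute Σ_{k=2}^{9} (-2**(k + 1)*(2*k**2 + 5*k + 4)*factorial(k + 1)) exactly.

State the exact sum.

Compute t_(k+1)/t_k: get 2*(2*k**3 + 13*k**2 + 29*k + 22)/(2*k**2 + 5*k + 4).
Take A(k)=2*k + 4, B(k)=1, C(k)=k**2 + 5*k/2 + 2.
Set up (2*k + 4)·f(k+1) − (1)·f(k) − (k**2 + 5*k/2 + 2) = 0.
d = 1 from the (1,0,2) case.
A polynomial solution: f(k) = k/2.
So s_k = (B(k−1)f/C)·t_k = (k/(2*k**2 + 5*k + 4))·t_k = -2**(k + 1)*k*factorial(k + 1).
Check: Δs_k = -2**(k + 1)*(2*k**2 + 5*k + 4)*factorial(k + 1). ✓
Sum = s_(10) − s_(2); s_(10) = -817496064000, s_(2) = -96 ⇒ -817496063904.

Σ = -817496063904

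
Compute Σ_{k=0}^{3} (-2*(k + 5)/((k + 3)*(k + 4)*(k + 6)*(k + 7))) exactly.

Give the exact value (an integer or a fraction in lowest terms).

Σ = -13/315

Compute t_(k+1)/t_k: get (k + 3)*(k + 6)**2/((k + 5)**2*(k + 8)).
A = k + 3, B = k + 8, C = k**2 + 10*k + 25.
Solve (k + 3)·f(k+1) − (k + 7)·f(k) = k**2 + 10*k + 25.
Bound: deg f ≤ 4.
Solve for f: f(k) = k*(k + 4)*(k + 5)*(k + 9)/36 (degree 4 ≤ 4).
Get s_k = R·t_k = k*(-k - 9)/(18*(k**2 + 9*k + 18)) with R(k) = B(k−1)f(k)/C(k) = k*(k + 4)*(k + 7)*(k + 9)/(36*(k + 5)).
Δs = 2*(-k - 5)/(k**4 + 20*k**3 + 145*k**2 + 450*k + 504), as required.
Σ_(k=0)^(3) t_k = s_(4) − s_(0) = -13/315 − (0) = -13/315.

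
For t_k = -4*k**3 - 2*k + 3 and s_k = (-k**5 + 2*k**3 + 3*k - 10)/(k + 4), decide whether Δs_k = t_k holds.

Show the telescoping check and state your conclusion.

Invalid: residual 2*(3*k**4 + 18*k**3 + 9*k - 17)/(k**2 + 9*k + 20) ≠ 0.

s_(k+1) = (3*k - (k + 1)**5 + 2*(k + 1)**3 - 7)/(k + 5)
s_(k+1) − s_k = (-4*k**5 - 30*k**4 - 46*k**3 - 15*k**2 + 5*k + 26)/(k**2 + 9*k + 20)
(s_(k+1) − s_k) − t_k = 2*(3*k**4 + 18*k**3 + 9*k - 17)/(k**2 + 9*k + 20)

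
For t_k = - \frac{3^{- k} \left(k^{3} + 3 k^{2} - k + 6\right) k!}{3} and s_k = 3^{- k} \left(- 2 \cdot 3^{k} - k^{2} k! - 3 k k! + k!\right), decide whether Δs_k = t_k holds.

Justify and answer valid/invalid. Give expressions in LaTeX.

Valid — Δs_k = t_k.

s_(k+1) = -(6*3**k + k**3*factorial(k) + 6*k**2*factorial(k) + 8*k*factorial(k) + 3*factorial(k))/(3*3**k)
s_(k+1) − s_k = -(k**3 + 3*k**2 - k + 6)*factorial(k)/(3*3**k)
(s_(k+1) − s_k) − t_k = 0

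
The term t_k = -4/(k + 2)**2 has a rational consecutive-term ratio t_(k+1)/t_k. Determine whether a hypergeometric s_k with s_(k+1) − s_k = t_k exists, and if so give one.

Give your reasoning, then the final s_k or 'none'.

Compute t_(k+1)/t_k: get (k + 2)**2/(k + 3)**2.
So A=k**2 + 4*k + 4 and B=k**2 + 6*k + 9, with C=1.
f must satisfy (k**2 + 4*k + 4)·f(k+1) − (k**2 + 4*k + 4)·f(k) = 1.
d = 0 from the (2,2,0) case.
Write f(k) = c0. Then LHS − RHS = -1, requiring -1 = 0: contradictory. No certificate.

not Gosper-summable; s_k does not exist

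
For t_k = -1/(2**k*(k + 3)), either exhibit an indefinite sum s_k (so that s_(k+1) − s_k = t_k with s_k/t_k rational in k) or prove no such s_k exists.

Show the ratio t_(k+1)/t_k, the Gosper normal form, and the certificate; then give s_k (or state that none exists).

none — t_k is not Gosper-summable

r(k) = (k + 3)/(2*(k + 4)) after simplifying.
Gosper form: A/B · C(k+1)/C(k) with A=k/2 + 3/2, B=k + 4, C=1.
Key eq: (k/2 + 3/2)·f(k+1) = (k + 3)·f(k) + (1).
Bound: deg f ≤ -1.
Bound -1 < 0, so the key equation has no polynomial solution.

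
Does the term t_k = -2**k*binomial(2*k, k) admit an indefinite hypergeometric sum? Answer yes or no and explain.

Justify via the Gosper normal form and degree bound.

Compute t_(k+1)/t_k: get 4*(2*k + 1)/(k + 1).
Gosper form: A/B · C(k+1)/C(k) with A=8*k + 4, B=k + 1, C=1.
Set up (8*k + 4)·f(k+1) − (k)·f(k) − (1) = 0.
Bound: deg f ≤ -1.
Bound -1 < 0, so the key equation has no polynomial solution.

No — key equation has no polynomial f.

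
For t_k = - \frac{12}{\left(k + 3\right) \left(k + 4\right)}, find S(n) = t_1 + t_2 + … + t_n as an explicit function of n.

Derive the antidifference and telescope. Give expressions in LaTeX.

S(n) = - \frac{3 n}{n + 4}

The ratio is (k + 3)/(k + 5).
So A=k + 3 and B=k + 5, with C=1.
Set up (k + 3)·f(k+1) − (k + 4)·f(k) − (1) = 0.
d = 1 from the (1,1,0) case.
Solving with deg f ≤ 1: f(k) = k/3.
So s_k = (B(k−1)f/C)·t_k = (k*(k + 4)/3)·t_k = -4*k/(k + 3).
Verify: -12/(k**2 + 7*k + 12) matches t_k.
Σ_(k=1)^n t_k = s_(n+1) − s_(1) = (4*(-n - 1)/(n + 4)) − (-1), i.e. -3*n/(n + 4).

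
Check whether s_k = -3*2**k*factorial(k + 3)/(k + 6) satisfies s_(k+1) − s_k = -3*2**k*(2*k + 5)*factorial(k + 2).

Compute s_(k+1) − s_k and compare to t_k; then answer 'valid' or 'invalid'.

Invalid: residual 9*2**k*(2*k**2 + 17*k + 29)*factorial(k + 2)/((k + 6)*(k + 7)) ≠ 0.

s_(k+1) = -6*2**k*factorial(k + 4)/(k + 7)
s_(k+1) − s_k = -3*2**k*(2*k**2 + 19*k + 41)*factorial(k + 3)/((k + 6)*(k + 7))
(s_(k+1) − s_k) − t_k = 9*2**k*(2*k**2 + 17*k + 29)*factorial(k + 2)/((k + 6)*(k + 7))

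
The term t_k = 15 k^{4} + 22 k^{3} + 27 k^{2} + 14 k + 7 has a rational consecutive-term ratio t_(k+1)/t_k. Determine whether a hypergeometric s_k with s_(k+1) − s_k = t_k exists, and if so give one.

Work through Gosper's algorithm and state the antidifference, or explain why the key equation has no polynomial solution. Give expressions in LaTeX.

s_k = k \left(3 k^{4} - 2 k^{3} + 3 k^{2} - k + 4\right)

t_(k+1)/t_k = (15*k**4 + 82*k**3 + 183*k**2 + 194*k + 85)/(15*k**4 + 22*k**3 + 27*k**2 + 14*k + 7).
A = 1, B = 1, C = k**4 + 22*k**3/15 + 9*k**2/5 + 14*k/15 + 7/15.
Key eq: (1)·f(k+1) = (1)·f(k) + (k**4 + 22*k**3/15 + 9*k**2/5 + 14*k/15 + 7/15).
Bound: deg f ≤ 5.
Coefficient equations give f(k) = k*(3*k**4 - 2*k**3 + 3*k**2 - k + 4)/15.
R(k) = B(k−1)·f(k)/C(k) = k*(3*k**4 - 2*k**3 + 3*k**2 - k + 4)/(15*k**4 + 22*k**3 + 27*k**2 + 14*k + 7); s_k = R·t_k = k*(3*k**4 - 2*k**3 + 3*k**2 - k + 4).
Δs = 15*k**4 + 22*k**3 + 27*k**2 + 14*k + 7, as required.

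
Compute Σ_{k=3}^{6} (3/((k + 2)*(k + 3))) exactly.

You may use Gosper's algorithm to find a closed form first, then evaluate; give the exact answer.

r(k) = (k + 2)/(k + 4) after simplifying.
So A=k + 2 and B=k + 4, with C=1.
Set up (k + 2)·f(k+1) − (k + 3)·f(k) − (1) = 0.
Bound: deg f ≤ 1.
Coefficient equations give f(k) = k/2.
Certificate R = B(k−1)f/C = k*(k + 3)/2 gives s_k = 3*k/(2*(k + 2)).
Check: Δs_k = 3/(k**2 + 5*k + 6). ✓
Telescoping: Σ = s_(7) − s_(3) = 7/6 − (9/10) = 4/15.

Σ = 4/15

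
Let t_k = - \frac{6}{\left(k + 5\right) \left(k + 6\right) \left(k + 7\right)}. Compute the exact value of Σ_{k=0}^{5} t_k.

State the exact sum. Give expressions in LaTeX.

Σ = -17/220

Ratio r(k) = (k + 5)/(k + 8).
Normal form (A,B,C) = (k + 5, k + 8, 1).
f must satisfy (k + 5)·f(k+1) − (k + 7)·f(k) = 1.
Bound: deg f ≤ 2.
A polynomial solution: f(k) = k*(k + 11)/60.
Get s_k = R·t_k = k*(-k - 11)/(10*(k + 5)*(k + 6)) with R(k) = B(k−1)f(k)/C(k) = k*(k + 7)*(k + 11)/60.
Δs = -6/(k**3 + 18*k**2 + 107*k + 210), as required.
Evaluate s at k=6 and k=0: -17/220 and 0; difference -17/220.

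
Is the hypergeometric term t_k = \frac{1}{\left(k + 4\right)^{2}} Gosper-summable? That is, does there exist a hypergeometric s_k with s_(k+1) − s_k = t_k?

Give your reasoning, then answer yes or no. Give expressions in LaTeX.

No. Not Gosper-summable.

Compute t_(k+1)/t_k: get (k + 4)**2/(k + 5)**2.
Normal form (A,B,C) = (k**2 + 8*k + 16, k**2 + 10*k + 25, 1).
Solve (k**2 + 8*k + 16)·f(k+1) − (k**2 + 8*k + 16)·f(k) = 1.
From deg A=2, deg B=2, deg C=0: d=0.
Generic f = c0 gives residual -1; -1 = 0 cannot hold, so t_k is not Gosper-summable.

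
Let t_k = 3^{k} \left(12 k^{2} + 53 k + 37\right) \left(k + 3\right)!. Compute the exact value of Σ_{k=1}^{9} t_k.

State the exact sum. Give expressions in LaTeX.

Compute t_(k+1)/t_k: get 3*(12*k**3 + 125*k**2 + 410*k + 408)/(12*k**2 + 53*k + 37).
Normal form (A,B,C) = (3*k + 12, 1, k**2 + 53*k/12 + 37/12).
Key eq: (3*k + 12)·f(k+1) = (1)·f(k) + (k**2 + 53*k/12 + 37/12).
d = 1 from the (1,0,2) case.
Match coefficients ⇒ f(k) = (4*k - 1)/12.
Then R = B(k−1)f/C = (4*k - 1)/(12*k**2 + 53*k + 37), so s_k = R(k)·t_k = 3**k*(4*k - 1)*factorial(k + 3).
Verify: 3**k*(12*k**2 + 53*k + 37)*factorial(k + 3) matches t_k.
Evaluate s at k=10 and k=1: 14340274697548800 and 216; difference 14340274697548584.

Σ = 14340274697548584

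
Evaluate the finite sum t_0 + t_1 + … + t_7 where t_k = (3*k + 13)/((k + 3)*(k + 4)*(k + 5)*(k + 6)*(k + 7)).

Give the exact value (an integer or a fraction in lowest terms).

Ratio r(k) = (k + 3)*(3*k + 16)/((k + 8)*(3*k + 13)).
Take A(k)=k + 3, B(k)=k + 8, C(k)=k + 13/3.
Need (k + 3)·f(k+1) − (k + 7)·f(k) = k + 13/3.
d = 4 from the (1,1,1) case.
Solving with deg f ≤ 4: f(k) = k*(k + 4)*(k**2 + 14*k + 63)/270.
So s_k = (B(k−1)f/C)·t_k = (k*(k + 4)*(k + 7)*(k**2 + 14*k + 63)/(90*(3*k + 13)))·t_k = k*(k**2 + 14*k + 63)/(90*(k**3 + 14*k**2 + 63*k + 90)).
Check: Δs_k = (3*k + 13)/(k**5 + 25*k**4 + 245*k**3 + 1175*k**2 + 2754*k + 2520). ✓
Σ_(k=0)^(7) t_k = s_(8) − s_(0) = 478/45045 − (0) = 478/45045.

Σ = 478/45045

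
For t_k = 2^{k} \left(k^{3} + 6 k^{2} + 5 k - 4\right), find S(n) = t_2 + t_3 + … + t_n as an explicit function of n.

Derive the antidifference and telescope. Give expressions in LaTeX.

S(n) = 2 \cdot 2^{n} n^{3} + 6 \cdot 2^{n} n^{2} + 4 \cdot 2^{n} n - 8 \cdot 2^{n} - 8

Ratio r(k) = 2*(k**3 + 9*k**2 + 20*k + 8)/(k**3 + 6*k**2 + 5*k - 4).
A = 2, B = 1, C = k**3 + 6*k**2 + 5*k - 4.
Set up (2)·f(k+1) − (1)·f(k) − (k**3 + 6*k**2 + 5*k - 4) = 0.
Bound: deg f ≤ 3.
Solve for f: f(k) = k**3 - k - 4 (degree 3 ≤ 3).
Certificate R = B(k−1)f/C = (k**3 - k - 4)/(k**3 + 6*k**2 + 5*k - 4) gives s_k = 2**k*(k**3 - k - 4).
Δs = 2**k*(-k**3 - k + 2*(k + 1)**3 - 6), as required.
s_(n+1) = 2**(n + 1)*(n**3 + 3*n**2 + 2*n - 4) and s_(2) = 8, so S(n) = 2*2**n*n**3 + 6*2**n*n**2 + 4*2**n*n - 8*2**n - 8.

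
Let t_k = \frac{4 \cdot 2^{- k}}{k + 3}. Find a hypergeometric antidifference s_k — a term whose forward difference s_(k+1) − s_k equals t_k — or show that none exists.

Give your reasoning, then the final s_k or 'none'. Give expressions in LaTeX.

none (Gosper's algorithm certifies no s_k)

t_(k+1)/t_k = (k + 3)/(2*(k + 4)).
Gosper form: A/B · C(k+1)/C(k) with A=k/2 + 3/2, B=k + 4, C=1.
Need (k/2 + 3/2)·f(k+1) − (k + 3)·f(k) = 1.
Degrees (1,1,0) ⇒ d ≤ -1.
Bound -1 < 0, so the key equation has no polynomial solution.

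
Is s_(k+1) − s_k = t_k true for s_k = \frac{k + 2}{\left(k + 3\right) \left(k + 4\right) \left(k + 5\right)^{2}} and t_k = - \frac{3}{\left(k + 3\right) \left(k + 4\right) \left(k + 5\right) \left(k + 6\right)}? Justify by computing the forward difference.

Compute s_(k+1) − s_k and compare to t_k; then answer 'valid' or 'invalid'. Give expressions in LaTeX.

Invalid: residual \frac{3 \left(4 k + 21\right)}{k^{6} + 29 k^{5} + 347 k^{4} + 2191 k^{3} + 7692 k^{2} + 14220 k + 10800} ≠ 0.

s_(k+1) = (k + 3)/((k + 4)*(k + 5)*(k + 6)**2)
s_(k+1) − s_k = (-(k + 2)*(k + 6)**2 + (k + 3)**2*(k + 5))/((k + 3)*(k + 4)*(k + 5)**2*(k + 6)**2)
(s_(k+1) − s_k) − t_k = 3*(4*k + 21)/(k**6 + 29*k**5 + 347*k**4 + 2191*k**3 + 7692*k**2 + 14220*k + 10800)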